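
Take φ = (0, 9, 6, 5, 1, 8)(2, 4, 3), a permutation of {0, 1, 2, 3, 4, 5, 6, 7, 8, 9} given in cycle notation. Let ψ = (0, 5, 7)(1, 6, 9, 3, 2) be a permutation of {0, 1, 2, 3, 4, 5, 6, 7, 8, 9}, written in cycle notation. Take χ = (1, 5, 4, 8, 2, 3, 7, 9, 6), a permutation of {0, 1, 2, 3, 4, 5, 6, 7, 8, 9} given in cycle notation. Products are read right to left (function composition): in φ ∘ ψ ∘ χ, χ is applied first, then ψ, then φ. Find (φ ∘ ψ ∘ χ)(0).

Apply the permutations in order: χ(0) = 0, then ψ(0) = 5, then φ(5) = 1. So (φ ∘ ψ ∘ χ)(0) = 1.

1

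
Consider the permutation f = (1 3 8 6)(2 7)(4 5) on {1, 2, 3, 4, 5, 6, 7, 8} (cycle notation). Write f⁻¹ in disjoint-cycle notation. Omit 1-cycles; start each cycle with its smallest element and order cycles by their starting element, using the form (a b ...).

(1 6 8 3)(2 7)(4 5)

The inverse reverses each cycle.
Reversing each cycle of f and rotating so the smallest element leads gives (1 6 8 3)(2 7)(4 5).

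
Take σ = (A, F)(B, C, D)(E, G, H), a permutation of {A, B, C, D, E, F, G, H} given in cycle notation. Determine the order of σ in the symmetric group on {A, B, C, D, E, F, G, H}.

The cycle type of σ is (3, 3, 2).
The order is lcm(3, 3, 2) = 6.

6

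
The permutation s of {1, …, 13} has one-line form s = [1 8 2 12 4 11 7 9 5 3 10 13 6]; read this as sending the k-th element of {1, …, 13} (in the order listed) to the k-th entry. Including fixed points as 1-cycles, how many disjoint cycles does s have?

3

The cycle decomposition is (1)(2, 8, 9, 5, 4, 12, 13, 6, 11, 10, 3)(7), which has 3 cycles (counting 1-cycles).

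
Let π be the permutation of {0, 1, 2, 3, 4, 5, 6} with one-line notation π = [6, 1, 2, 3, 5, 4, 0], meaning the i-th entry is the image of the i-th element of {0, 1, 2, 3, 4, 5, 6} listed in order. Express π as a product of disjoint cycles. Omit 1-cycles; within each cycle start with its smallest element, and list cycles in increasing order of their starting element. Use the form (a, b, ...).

(0, 6)(4, 5)

Start at 0 and follow images: 0 → 6 → 0, giving the cycle (0, 6).
Repeating from the next unused element and collecting all non-trivial cycles gives (0, 6)(4, 5).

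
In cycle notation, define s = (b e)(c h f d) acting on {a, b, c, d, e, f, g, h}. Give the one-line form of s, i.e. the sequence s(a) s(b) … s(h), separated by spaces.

a e h c b d g f

Reading each image from the cycles: a↦a, b↦e, c↦h, d↦c, e↦b, f↦d, g↦g, h↦f.
So the one-line form is a e h c b d g f.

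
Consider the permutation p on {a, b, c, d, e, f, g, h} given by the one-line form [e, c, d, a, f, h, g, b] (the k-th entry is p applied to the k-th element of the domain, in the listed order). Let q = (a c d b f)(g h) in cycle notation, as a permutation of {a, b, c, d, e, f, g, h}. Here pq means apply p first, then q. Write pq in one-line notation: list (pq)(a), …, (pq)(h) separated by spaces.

For each element, apply p then q: a → e → e; b → c → d; c → d → b; d → a → c; e → f → a; f → h → g; g → g → h; h → b → f.
So pq in one-line form is e d b c a g h f.

e d b c a g h f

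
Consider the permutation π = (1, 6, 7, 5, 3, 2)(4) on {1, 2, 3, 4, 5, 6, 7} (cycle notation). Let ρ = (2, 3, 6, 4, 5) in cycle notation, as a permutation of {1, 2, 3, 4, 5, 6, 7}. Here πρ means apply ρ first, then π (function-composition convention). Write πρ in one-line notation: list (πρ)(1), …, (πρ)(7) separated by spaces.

6 2 7 3 1 4 5

(πρ)(x) = π(ρ(x)). Computing each image: π(ρ(1)) = π(1) = 6, π(ρ(2)) = π(3) = 2, π(ρ(3)) = π(6) = 7, π(ρ(4)) = π(5) = 3, π(ρ(5)) = π(2) = 1, π(ρ(6)) = π(4) = 4, π(ρ(7)) = π(7) = 5.
Hence πρ = [6 2 7 3 1 4 5].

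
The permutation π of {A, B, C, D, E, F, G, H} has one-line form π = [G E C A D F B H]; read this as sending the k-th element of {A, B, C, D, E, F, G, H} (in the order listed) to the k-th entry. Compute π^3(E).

G

Tracing E → D → … returns to E after 5 steps, so E lies in a 5-cycle (A G B E D).
Stepping 3 places around the cycle: E → D → A → G.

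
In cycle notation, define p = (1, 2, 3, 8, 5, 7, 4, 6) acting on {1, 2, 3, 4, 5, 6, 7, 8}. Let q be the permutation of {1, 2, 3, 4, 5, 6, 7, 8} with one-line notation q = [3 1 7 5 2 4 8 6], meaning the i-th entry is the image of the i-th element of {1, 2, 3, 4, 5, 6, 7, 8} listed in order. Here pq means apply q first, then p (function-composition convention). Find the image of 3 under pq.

q(3) = 7, then p(7) = 4; composing gives (pq)(3) = 4.

4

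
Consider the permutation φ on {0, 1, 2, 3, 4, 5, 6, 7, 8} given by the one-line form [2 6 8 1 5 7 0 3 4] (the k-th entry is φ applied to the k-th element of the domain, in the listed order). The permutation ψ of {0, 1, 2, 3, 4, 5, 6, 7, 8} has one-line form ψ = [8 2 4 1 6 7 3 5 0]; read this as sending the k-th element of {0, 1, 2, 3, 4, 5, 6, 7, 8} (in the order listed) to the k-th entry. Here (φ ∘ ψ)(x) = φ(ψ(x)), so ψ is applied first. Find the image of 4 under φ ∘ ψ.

First apply ψ: ψ(4) = 6, then φ(6) = 0. Thus (φ ∘ ψ)(4) = 0.

0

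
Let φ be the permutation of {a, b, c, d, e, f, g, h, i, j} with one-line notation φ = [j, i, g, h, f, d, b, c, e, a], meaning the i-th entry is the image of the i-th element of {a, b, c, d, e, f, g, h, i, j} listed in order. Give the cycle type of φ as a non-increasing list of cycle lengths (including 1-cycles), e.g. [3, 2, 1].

[8, 2]

The disjoint cycles are (a j)(b i e f d h c g), with lengths 8, 2 in non-increasing order.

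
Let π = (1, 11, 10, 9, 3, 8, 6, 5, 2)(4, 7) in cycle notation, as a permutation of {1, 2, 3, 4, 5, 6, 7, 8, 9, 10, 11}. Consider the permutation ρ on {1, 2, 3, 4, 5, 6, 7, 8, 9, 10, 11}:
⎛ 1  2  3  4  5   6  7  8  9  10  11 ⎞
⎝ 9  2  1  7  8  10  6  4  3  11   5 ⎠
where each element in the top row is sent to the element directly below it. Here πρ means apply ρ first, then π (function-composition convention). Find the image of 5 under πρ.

6

First apply ρ: ρ(5) = 8, then π(8) = 6. Thus (πρ)(5) = 6.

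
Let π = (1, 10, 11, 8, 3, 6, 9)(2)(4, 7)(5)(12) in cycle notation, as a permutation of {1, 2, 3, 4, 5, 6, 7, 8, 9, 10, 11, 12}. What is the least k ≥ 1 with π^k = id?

The disjoint cycles have lengths 7, 2, 1, 1, 1.
The order is lcm(7, 2) = 14.

14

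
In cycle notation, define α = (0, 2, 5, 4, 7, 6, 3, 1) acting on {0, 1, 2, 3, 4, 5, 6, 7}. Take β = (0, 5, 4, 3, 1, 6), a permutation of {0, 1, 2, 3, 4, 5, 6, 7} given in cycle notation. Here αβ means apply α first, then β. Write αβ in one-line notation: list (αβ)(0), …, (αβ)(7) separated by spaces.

(αβ)(x) = β(α(x)). Computing each image: β(α(0)) = β(2) = 2, β(α(1)) = β(0) = 5, β(α(2)) = β(5) = 4, β(α(3)) = β(1) = 6, β(α(4)) = β(7) = 7, β(α(5)) = β(4) = 3, β(α(6)) = β(3) = 1, β(α(7)) = β(6) = 0.
Hence αβ = [2 5 4 6 7 3 1 0].

2 5 4 6 7 3 1 0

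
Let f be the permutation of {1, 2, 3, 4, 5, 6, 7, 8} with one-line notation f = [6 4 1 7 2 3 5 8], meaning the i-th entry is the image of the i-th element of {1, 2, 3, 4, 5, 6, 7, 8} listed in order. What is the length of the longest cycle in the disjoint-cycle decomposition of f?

4

Decomposing into disjoint cycles gives (1, 6, 3)(2, 4, 7, 5); the longest has length 4.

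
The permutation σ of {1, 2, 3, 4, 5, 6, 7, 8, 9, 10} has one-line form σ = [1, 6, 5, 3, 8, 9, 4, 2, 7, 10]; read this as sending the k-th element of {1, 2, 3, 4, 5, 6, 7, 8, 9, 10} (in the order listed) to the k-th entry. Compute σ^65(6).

Tracing 6 → 9 → … returns to 6 after 8 steps, so 6 lies in an 8-cycle (2 6 9 7 4 3 5 8).
On an 8-cycle, σ^8 is the identity, so σ^65 = σ^1 there (65 ≡ 1 mod 8).
Stepping 1 place around the cycle: 6 → 9.

9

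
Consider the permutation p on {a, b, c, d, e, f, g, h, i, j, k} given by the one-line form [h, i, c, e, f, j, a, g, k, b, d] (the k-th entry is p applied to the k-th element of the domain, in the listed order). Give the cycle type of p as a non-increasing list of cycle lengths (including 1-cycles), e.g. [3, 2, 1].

The disjoint cycles are (a h g)(b i k d e f j)(c), with lengths 7, 3, 1 in non-increasing order.

[7, 3, 1]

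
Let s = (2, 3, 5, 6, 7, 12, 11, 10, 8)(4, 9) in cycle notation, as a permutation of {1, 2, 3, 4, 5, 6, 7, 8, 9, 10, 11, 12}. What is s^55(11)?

11 lies in the 9-cycle (2, 3, 5, 6, 7, 12, 11, 10, 8).
Since the cycle has length 9, s^55 acts on it the same as s^1 (55 mod 9 = 1).
Stepping 1 place around the cycle: 11 → 10.

10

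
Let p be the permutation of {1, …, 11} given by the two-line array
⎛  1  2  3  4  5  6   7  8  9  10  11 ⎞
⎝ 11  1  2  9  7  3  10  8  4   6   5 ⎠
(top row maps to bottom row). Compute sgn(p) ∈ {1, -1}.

1

In disjoint-cycle form the cycle lengths are 8, 2, 1.
A cycle is odd iff its length is even; p has 2 even-length cycles, so sgn(p) = (−1)^2 and p is even.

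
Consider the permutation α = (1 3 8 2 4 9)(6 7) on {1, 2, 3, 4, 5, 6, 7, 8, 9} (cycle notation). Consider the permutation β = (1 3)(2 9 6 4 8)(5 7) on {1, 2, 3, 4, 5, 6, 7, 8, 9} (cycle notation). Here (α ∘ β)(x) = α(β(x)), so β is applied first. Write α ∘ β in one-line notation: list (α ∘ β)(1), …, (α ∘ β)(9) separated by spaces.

8 1 3 2 6 9 5 4 7

(α ∘ β)(x) = α(β(x)). Computing each image: α(β(1)) = α(3) = 8, α(β(2)) = α(9) = 1, α(β(3)) = α(1) = 3, α(β(4)) = α(8) = 2, α(β(5)) = α(7) = 6, α(β(6)) = α(4) = 9, α(β(7)) = α(5) = 5, α(β(8)) = α(2) = 4, α(β(9)) = α(6) = 7.
Hence α ∘ β = [8 1 3 2 6 9 5 4 7].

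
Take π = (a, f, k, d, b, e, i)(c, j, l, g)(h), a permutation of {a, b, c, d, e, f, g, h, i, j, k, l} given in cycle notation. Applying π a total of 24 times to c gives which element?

c lies in the 4-cycle (c, j, l, g).
Since the cycle has length 4, π^24 acts on it the same as π^0 (24 mod 4 = 0).
So π^24(c) = c.

c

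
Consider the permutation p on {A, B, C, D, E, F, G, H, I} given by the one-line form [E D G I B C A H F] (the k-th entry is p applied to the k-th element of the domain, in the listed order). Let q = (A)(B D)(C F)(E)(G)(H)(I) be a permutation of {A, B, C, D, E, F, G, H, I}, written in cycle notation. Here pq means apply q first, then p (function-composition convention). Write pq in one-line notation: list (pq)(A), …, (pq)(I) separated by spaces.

Chase each element through q then p: A → A → E; B → D → I; C → F → C; D → B → D; E → E → B; F → C → G; G → G → A; H → H → H; I → I → F.
So pq in one-line form is E I C D B G A H F.

E I C D B G A H F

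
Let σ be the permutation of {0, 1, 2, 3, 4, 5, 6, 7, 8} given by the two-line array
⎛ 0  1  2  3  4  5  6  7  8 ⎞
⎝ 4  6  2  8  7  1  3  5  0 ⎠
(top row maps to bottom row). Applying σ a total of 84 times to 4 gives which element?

Tracing 4 → 7 → … returns to 4 after 8 steps, so 4 lies in an 8-cycle (0 4 7 5 1 6 3 8).
Powers repeat with period 8 on this cycle, and 84 mod 8 = 4, so σ^84(4) = σ^4(4).
Stepping 4 places around the cycle: 4 → 7 → 5 → 1 → 6.

6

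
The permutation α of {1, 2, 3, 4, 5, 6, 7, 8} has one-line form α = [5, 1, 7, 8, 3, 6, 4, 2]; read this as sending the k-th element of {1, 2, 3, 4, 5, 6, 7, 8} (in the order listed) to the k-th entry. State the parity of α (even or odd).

In disjoint-cycle form the cycle lengths are 7, 1.
A cycle is odd iff its length is even; α has 0 even-length cycles, so sgn(α) = (−1)^0 and α is even.

even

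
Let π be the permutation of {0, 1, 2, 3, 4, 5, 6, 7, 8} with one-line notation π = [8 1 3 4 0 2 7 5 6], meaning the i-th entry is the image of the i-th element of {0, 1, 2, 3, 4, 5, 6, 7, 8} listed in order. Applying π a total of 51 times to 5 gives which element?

Tracing 5 → 2 → … returns to 5 after 8 steps, so 5 lies in an 8-cycle (0, 8, 6, 7, 5, 2, 3, 4).
Since the cycle has length 8, π^51 acts on it the same as π^3 (51 mod 8 = 3).
Stepping 3 places around the cycle: 5 → 2 → 3 → 4.

4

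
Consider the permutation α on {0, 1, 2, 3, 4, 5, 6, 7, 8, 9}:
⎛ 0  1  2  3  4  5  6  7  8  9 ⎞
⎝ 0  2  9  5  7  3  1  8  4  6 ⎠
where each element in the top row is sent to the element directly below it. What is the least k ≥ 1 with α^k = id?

Decomposing into disjoint cycles gives cycle lengths 4, 3, 2, 1.
Since disjoint cycles commute, ord(α) = lcm(4, 3, 2) = 12.

12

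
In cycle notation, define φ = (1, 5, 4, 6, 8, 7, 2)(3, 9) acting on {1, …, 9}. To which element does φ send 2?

Within (1, 5, 4, 6, 8, 7, 2), 2 ↦ 1.

1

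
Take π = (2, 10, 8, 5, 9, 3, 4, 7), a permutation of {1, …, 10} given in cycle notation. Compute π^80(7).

7

7 lies in the 8-cycle (2, 10, 8, 5, 9, 3, 4, 7).
On an 8-cycle, π^8 is the identity, so π^80 = π^0 there (80 ≡ 0 mod 8).
So π^80(7) = 7.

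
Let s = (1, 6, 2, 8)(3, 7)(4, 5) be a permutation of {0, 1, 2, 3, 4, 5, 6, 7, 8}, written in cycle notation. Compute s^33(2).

2 lies in the 4-cycle (1, 6, 2, 8).
On a 4-cycle, s^4 is the identity, so s^33 = s^1 there (33 ≡ 1 mod 4).
Stepping 1 place around the cycle: 2 → 8.

8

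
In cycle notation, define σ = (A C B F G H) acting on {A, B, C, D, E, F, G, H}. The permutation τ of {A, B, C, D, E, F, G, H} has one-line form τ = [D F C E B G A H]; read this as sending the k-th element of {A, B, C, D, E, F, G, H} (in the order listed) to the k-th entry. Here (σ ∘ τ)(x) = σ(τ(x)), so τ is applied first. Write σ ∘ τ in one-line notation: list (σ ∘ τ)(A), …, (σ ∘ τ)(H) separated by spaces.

D G B E F H C A

(σ ∘ τ)(x) = σ(τ(x)). Computing each image: σ(τ(A)) = σ(D) = D, σ(τ(B)) = σ(F) = G, σ(τ(C)) = σ(C) = B, σ(τ(D)) = σ(E) = E, σ(τ(E)) = σ(B) = F, σ(τ(F)) = σ(G) = H, σ(τ(G)) = σ(A) = C, σ(τ(H)) = σ(H) = A.
Hence σ ∘ τ = [D G B E F H C A].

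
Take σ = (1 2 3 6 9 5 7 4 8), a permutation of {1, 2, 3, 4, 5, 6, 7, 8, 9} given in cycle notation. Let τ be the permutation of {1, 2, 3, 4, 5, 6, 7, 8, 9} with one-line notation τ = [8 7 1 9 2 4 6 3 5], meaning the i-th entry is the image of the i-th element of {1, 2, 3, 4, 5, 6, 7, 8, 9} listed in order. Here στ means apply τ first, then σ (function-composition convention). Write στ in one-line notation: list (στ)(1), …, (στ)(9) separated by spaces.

1 4 2 5 3 8 9 6 7

Chase each element through τ then σ: 1 → 8 → 1; 2 → 7 → 4; 3 → 1 → 2; 4 → 9 → 5; 5 → 2 → 3; 6 → 4 → 8; 7 → 6 → 9; 8 → 3 → 6; 9 → 5 → 7.
So στ in one-line form is 1 4 2 5 3 8 9 6 7.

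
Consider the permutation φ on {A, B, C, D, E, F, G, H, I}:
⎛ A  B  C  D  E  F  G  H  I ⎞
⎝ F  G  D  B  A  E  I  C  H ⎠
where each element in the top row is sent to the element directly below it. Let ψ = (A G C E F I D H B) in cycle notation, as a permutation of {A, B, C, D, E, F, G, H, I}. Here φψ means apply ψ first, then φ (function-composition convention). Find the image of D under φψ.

ψ(D) = H, then φ(H) = C; composing gives (φψ)(D) = C.

C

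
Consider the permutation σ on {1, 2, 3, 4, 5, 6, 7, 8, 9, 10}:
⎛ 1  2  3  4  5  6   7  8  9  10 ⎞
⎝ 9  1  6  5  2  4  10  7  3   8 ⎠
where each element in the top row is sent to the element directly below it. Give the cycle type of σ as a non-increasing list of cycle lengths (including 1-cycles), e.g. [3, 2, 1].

The disjoint cycles are (1 9 3 6 4 5 2)(7 10 8), with lengths 7, 3 in non-increasing order.

[7, 3]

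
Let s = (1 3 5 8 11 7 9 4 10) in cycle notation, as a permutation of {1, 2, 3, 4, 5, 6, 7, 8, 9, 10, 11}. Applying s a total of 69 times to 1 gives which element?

1 lies in the 9-cycle (1 3 5 8 11 7 9 4 10).
Since the cycle has length 9, s^69 acts on it the same as s^6 (69 mod 9 = 6).
Stepping 6 places around the cycle: 1 → 3 → 5 → 8 → 11 → 7 → 9.

9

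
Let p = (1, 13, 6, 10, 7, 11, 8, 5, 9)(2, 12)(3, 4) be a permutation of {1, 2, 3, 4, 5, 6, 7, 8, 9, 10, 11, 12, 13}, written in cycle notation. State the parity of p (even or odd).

The cycle lengths are 9, 2, 2.
A cycle is odd iff its length is even; p has 2 even-length cycles, so sgn(p) = (−1)^2 and p is even.

even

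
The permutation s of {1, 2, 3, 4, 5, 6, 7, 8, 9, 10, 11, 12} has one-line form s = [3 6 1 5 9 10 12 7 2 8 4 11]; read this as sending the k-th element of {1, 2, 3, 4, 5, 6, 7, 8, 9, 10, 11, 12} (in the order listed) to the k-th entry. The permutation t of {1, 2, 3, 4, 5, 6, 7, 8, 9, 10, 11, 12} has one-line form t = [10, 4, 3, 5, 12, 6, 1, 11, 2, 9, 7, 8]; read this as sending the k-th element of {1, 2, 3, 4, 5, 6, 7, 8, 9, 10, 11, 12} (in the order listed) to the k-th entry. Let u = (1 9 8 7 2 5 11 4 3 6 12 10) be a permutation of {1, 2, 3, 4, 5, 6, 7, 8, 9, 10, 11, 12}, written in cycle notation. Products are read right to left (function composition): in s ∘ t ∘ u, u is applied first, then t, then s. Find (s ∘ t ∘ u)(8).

3

(s ∘ t ∘ u)(8) = s(t(u(8))). u(8) = 7, then t(7) = 1, then s(1) = 3, so the result is 3.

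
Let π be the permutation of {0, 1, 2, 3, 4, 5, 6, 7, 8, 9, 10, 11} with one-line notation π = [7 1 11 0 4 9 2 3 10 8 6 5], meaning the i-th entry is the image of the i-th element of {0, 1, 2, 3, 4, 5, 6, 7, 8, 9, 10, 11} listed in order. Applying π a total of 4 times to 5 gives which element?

6

Tracing 5 → 9 → … returns to 5 after 7 steps, so 5 lies in a 7-cycle (2, 11, 5, 9, 8, 10, 6).
Advancing 4 steps from 5: 5 → 9 → 8 → 10 → 6.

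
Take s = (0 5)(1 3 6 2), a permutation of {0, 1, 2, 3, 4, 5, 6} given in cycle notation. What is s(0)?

5

Within (0 5), 0 ↦ 5.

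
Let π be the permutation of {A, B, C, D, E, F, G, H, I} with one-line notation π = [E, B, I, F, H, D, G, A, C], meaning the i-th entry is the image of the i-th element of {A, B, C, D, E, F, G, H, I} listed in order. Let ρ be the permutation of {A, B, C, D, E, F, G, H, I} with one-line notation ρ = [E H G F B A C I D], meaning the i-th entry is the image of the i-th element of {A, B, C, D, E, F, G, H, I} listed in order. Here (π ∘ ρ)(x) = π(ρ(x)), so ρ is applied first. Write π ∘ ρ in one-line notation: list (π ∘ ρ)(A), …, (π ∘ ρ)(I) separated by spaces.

H A G D B E I C F

For each element, apply ρ then π: A → E → H; B → H → A; C → G → G; D → F → D; E → B → B; F → A → E; G → C → I; H → I → C; I → D → F.
So π ∘ ρ in one-line form is H A G D B E I C F.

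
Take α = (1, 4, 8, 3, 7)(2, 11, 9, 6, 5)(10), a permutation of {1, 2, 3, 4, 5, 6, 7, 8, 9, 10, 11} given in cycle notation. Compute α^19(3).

3 lies in the 5-cycle (1, 4, 8, 3, 7).
On a 5-cycle, α^5 is the identity, so α^19 = α^4 there (19 ≡ 4 mod 5).
Stepping 4 places around the cycle: 3 → 7 → 1 → 4 → 8.

8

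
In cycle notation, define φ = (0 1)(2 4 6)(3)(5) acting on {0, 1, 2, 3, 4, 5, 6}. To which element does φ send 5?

5

The 1-cycle (5) fixes 5, so φ(5) = 5.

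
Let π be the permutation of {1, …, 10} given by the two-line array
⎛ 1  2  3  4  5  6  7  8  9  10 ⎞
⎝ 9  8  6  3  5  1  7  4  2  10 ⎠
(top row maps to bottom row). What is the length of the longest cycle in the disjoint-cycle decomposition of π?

7

Decomposing into disjoint cycles gives (1, 9, 2, 8, 4, 3, 6); the longest has length 7.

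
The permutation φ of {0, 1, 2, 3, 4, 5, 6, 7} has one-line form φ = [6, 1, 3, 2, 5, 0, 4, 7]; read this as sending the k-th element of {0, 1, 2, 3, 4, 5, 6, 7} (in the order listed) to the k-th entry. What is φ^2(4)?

Tracing 4 → 5 → … returns to 4 after 4 steps, so 4 lies in a 4-cycle (0 6 4 5).
Stepping 2 places around the cycle: 4 → 5 → 0.

0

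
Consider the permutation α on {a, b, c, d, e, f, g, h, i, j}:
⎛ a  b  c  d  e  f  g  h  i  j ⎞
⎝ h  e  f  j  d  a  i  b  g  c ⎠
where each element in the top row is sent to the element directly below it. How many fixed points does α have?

No element satisfies α(x) = x, so there are 0 fixed points.

0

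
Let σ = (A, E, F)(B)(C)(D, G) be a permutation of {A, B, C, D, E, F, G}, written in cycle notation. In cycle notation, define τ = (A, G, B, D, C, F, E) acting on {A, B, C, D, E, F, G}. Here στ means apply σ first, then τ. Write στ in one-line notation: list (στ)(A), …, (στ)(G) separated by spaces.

A D F B E G C

For each element, apply σ then τ: A → E → A; B → B → D; C → C → F; D → G → B; E → F → E; F → A → G; G → D → C.
So στ in one-line form is A D F B E G C.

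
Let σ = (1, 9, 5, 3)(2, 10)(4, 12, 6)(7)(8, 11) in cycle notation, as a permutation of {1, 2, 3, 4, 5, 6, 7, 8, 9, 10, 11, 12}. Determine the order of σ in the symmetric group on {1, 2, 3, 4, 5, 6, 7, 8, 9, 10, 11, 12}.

The cycle type of σ is (4, 3, 2, 2, 1).
The order is lcm(4, 3, 2, 2) = 12.

12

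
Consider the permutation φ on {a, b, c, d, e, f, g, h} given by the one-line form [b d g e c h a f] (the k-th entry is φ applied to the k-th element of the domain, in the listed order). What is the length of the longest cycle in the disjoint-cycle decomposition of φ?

6

Decomposing into disjoint cycles gives (a, b, d, e, c, g)(f, h); the longest has length 6.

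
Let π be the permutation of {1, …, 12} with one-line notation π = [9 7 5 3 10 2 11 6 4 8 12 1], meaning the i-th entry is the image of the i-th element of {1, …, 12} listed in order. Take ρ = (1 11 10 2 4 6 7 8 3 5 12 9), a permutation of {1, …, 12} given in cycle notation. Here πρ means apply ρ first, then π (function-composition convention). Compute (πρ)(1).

ρ(1) = 11, then π(11) = 12; composing gives (πρ)(1) = 12.

12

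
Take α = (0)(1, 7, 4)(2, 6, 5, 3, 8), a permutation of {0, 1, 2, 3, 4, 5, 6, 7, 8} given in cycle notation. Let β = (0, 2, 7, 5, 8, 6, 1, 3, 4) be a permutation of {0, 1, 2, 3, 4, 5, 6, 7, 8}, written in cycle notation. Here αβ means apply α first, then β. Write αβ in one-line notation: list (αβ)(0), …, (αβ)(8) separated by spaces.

(αβ)(x) = β(α(x)). Computing each image: β(α(0)) = β(0) = 2, β(α(1)) = β(7) = 5, β(α(2)) = β(6) = 1, β(α(3)) = β(8) = 6, β(α(4)) = β(1) = 3, β(α(5)) = β(3) = 4, β(α(6)) = β(5) = 8, β(α(7)) = β(4) = 0, β(α(8)) = β(2) = 7.
Hence αβ = [2 5 1 6 3 4 8 0 7].

2 5 1 6 3 4 8 0 7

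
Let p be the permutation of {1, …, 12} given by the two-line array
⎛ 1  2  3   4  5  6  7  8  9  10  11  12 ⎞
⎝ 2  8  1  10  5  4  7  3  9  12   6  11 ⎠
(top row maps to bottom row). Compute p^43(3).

8

Tracing 3 → 1 → … returns to 3 after 4 steps, so 3 lies in a 4-cycle (1, 2, 8, 3).
Since the cycle has length 4, p^43 acts on it the same as p^3 (43 mod 4 = 3).
Advancing 3 steps from 3: 3 → 1 → 2 → 8.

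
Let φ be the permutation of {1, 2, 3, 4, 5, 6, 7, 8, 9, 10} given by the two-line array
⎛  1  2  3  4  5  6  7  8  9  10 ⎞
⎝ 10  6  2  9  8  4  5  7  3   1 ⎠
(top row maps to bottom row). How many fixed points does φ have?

No element satisfies φ(x) = x, so there are 0 fixed points.

0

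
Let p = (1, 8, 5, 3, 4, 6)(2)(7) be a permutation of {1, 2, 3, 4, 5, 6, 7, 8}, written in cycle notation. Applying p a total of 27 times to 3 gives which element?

3 lies in the 6-cycle (1, 8, 5, 3, 4, 6).
On a 6-cycle, p^6 is the identity, so p^27 = p^3 there (27 ≡ 3 mod 6).
Stepping 3 places around the cycle: 3 → 4 → 6 → 1.

1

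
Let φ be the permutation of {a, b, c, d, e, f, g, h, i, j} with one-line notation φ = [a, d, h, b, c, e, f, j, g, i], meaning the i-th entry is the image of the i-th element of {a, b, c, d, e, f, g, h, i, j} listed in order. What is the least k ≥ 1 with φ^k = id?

Writing φ as disjoint cycles, the cycle lengths are 7, 2, 1.
Since disjoint cycles commute, ord(φ) = lcm(7, 2) = 14.

14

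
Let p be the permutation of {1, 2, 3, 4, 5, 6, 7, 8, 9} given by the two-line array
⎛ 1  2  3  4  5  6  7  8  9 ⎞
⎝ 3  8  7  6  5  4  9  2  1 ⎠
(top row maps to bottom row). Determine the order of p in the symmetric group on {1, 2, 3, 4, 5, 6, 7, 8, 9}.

4

The disjoint-cycle form of p has cycle lengths 4, 2, 2, 1.
The order is lcm(4, 2, 2) = 4.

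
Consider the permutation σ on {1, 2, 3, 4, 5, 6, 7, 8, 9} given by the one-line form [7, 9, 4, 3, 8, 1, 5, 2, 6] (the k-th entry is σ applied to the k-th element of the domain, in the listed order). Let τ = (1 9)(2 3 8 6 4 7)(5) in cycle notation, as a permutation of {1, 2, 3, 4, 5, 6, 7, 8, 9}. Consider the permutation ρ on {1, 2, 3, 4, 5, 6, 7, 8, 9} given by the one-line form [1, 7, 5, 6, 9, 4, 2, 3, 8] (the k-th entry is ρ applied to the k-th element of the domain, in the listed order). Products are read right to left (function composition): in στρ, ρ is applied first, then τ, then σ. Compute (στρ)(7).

Apply the permutations in order: ρ(7) = 2, then τ(2) = 3, then σ(3) = 4. So (στρ)(7) = 4.

4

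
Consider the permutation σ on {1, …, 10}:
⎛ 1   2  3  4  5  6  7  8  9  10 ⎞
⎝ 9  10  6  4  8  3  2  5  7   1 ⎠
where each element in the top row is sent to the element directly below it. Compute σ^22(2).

1

Tracing 2 → 10 → … returns to 2 after 5 steps, so 2 lies in a 5-cycle (1 9 7 2 10).
On a 5-cycle, σ^5 is the identity, so σ^22 = σ^2 there (22 ≡ 2 mod 5).
Stepping 2 places around the cycle: 2 → 10 → 1.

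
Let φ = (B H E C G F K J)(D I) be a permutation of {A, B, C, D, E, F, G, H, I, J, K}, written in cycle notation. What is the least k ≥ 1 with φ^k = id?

8

The cycle type of φ is (8, 2, 1).
The order of φ is the least common multiple of its cycle lengths: lcm(8, 2) = 8.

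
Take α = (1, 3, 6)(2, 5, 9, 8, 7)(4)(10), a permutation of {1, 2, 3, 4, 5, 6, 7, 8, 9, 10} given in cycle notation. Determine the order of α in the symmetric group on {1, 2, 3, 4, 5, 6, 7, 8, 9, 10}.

The cycle type of α is (5, 3, 1, 1).
The order of α is the least common multiple of its cycle lengths: lcm(5, 3) = 15.

15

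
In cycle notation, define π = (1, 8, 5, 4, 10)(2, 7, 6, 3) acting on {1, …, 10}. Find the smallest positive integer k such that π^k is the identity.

The disjoint cycles have lengths 5, 4, 1.
The order of π is the least common multiple of its cycle lengths: lcm(5, 4) = 20.

20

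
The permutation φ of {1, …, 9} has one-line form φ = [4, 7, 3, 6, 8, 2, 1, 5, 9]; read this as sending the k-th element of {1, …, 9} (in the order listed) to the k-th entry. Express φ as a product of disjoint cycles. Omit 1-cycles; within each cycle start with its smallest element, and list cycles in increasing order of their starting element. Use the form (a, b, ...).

(1, 4, 6, 2, 7)(5, 8)

From 1: 1 → 4 → 6 → 2 → 7 → 1, closing the cycle (1, 4, 6, 2, 7).
Repeating from the next unused element and collecting all non-trivial cycles gives (1, 4, 6, 2, 7)(5, 8).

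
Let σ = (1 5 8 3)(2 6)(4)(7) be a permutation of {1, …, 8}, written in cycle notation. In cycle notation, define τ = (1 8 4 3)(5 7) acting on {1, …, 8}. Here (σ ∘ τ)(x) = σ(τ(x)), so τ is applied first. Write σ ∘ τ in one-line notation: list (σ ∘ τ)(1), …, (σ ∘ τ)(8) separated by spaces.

3 6 5 1 7 2 8 4

Chase each element through τ then σ: 1 → 8 → 3; 2 → 2 → 6; 3 → 1 → 5; 4 → 3 → 1; 5 → 7 → 7; 6 → 6 → 2; 7 → 5 → 8; 8 → 4 → 4.
So σ ∘ τ in one-line form is 3 6 5 1 7 2 8 4.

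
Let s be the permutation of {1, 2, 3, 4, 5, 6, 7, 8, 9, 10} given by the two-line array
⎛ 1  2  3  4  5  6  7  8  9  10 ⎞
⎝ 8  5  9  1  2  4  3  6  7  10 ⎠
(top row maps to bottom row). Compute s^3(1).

Tracing 1 → 8 → … returns to 1 after 4 steps, so 1 lies in a 4-cycle (1 8 6 4).
Advancing 3 steps from 1: 1 → 8 → 6 → 4.

4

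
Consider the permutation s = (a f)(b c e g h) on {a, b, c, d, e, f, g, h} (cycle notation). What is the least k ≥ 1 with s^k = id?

The cycle type of s is (5, 2, 1).
The order is lcm(5, 2) = 10.

10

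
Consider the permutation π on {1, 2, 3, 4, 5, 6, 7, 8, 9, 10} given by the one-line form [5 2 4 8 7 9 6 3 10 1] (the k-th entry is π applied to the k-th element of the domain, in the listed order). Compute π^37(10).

Tracing 10 → 1 → … returns to 10 after 6 steps, so 10 lies in a 6-cycle (1, 5, 7, 6, 9, 10).
On a 6-cycle, π^6 is the identity, so π^37 = π^1 there (37 ≡ 1 mod 6).
Stepping 1 place around the cycle: 10 → 1.

1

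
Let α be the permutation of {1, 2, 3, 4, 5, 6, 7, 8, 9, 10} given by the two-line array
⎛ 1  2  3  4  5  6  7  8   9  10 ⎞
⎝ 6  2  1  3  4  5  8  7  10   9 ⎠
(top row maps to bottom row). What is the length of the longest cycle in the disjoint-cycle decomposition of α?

Decomposing into disjoint cycles gives (1, 6, 5, 4, 3)(7, 8)(9, 10); the longest has length 5.

5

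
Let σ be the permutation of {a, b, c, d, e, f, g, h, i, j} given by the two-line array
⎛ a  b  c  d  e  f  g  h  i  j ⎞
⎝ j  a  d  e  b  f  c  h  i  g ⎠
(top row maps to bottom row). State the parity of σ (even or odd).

In disjoint-cycle form the cycle lengths are 7, 1, 1, 1.
A cycle is odd iff its length is even; σ has 0 even-length cycles, so sgn(σ) = (−1)^0 and σ is even.

even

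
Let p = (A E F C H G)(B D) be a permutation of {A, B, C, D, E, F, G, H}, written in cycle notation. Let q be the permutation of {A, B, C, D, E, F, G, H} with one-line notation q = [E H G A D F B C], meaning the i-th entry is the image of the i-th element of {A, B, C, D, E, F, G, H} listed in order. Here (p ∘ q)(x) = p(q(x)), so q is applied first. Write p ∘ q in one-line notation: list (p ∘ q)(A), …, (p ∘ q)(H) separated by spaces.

For each element, apply q then p: A → E → F; B → H → G; C → G → A; D → A → E; E → D → B; F → F → C; G → B → D; H → C → H.
So p ∘ q in one-line form is F G A E B C D H.

F G A E B C D H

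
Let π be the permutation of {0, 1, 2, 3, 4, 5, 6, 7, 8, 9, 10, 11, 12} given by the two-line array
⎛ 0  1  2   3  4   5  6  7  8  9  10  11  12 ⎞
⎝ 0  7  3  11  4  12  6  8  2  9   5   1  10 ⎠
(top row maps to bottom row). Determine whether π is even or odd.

In disjoint-cycle form the cycle lengths are 6, 3, 1, 1, 1, 1.
A cycle is odd iff its length is even; π has 1 even-length cycle, so sgn(π) = (−1)^1 and π is odd.

odd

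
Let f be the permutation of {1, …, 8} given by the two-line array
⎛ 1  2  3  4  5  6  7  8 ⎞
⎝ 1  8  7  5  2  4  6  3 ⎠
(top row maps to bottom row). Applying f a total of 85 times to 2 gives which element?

8

Tracing 2 → 8 → … returns to 2 after 7 steps, so 2 lies in a 7-cycle (2 8 3 7 6 4 5).
Powers repeat with period 7 on this cycle, and 85 mod 7 = 1, so f^85(2) = f^1(2).
Stepping 1 place around the cycle: 2 → 8.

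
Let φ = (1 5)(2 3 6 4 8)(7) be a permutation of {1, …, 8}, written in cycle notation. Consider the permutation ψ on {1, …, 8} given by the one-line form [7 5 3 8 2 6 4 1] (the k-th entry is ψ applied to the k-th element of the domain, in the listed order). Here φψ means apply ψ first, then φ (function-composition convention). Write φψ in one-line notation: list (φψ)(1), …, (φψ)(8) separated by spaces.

(φψ)(x) = φ(ψ(x)). Computing each image: φ(ψ(1)) = φ(7) = 7, φ(ψ(2)) = φ(5) = 1, φ(ψ(3)) = φ(3) = 6, φ(ψ(4)) = φ(8) = 2, φ(ψ(5)) = φ(2) = 3, φ(ψ(6)) = φ(6) = 4, φ(ψ(7)) = φ(4) = 8, φ(ψ(8)) = φ(1) = 5.
Hence φψ = [7 1 6 2 3 4 8 5].

7 1 6 2 3 4 8 5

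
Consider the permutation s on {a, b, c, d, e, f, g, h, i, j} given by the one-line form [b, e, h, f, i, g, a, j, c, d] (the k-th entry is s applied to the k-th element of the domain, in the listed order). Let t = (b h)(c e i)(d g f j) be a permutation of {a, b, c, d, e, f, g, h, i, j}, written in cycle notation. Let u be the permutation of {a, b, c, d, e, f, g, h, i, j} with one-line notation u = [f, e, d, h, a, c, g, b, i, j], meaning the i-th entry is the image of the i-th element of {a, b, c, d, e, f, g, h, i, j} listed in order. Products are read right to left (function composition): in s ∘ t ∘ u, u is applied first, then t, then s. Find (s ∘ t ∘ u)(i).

h

Apply the permutations in order: u(i) = i, then t(i) = c, then s(c) = h. So (s ∘ t ∘ u)(i) = h.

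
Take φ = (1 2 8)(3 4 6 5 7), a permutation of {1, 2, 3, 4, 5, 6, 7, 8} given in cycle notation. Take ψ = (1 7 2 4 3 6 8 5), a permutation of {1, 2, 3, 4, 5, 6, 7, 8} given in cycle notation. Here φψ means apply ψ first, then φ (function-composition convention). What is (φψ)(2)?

6

ψ(2) = 4, then φ(4) = 6; composing gives (φψ)(2) = 6.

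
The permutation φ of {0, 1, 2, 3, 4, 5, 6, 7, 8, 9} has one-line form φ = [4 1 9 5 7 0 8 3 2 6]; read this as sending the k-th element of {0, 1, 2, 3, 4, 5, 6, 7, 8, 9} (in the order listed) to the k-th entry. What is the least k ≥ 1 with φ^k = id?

Writing φ as disjoint cycles, the cycle lengths are 5, 4, 1.
The order of φ is the least common multiple of its cycle lengths: lcm(5, 4) = 20.

20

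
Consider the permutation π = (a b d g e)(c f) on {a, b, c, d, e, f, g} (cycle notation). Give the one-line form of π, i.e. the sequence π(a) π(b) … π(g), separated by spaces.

b d f g a c e

Image by image: a↦b, b↦d, c↦f, d↦g, e↦a, f↦c, g↦e.
Listing these in domain order gives b d f g a c e.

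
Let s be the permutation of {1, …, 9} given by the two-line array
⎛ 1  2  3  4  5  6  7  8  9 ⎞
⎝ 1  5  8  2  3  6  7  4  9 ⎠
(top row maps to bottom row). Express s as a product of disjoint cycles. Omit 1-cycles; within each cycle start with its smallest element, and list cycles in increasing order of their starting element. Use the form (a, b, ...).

From 2: 2 → 5 → 3 → 8 → 4 → 2, closing the cycle (2, 5, 3, 8, 4).
Repeating from the next unused element and collecting all non-trivial cycles gives (2, 5, 3, 8, 4).

(2, 5, 3, 8, 4)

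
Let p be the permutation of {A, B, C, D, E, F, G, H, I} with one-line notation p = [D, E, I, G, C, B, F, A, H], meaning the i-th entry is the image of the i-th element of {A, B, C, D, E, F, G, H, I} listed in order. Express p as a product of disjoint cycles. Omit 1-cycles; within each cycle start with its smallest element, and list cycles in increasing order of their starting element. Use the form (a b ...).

(A D G F B E C I H)

Start at A and follow images: A → D → G → F → B → E → C → I → H → A, giving the cycle (A D G F B E C I H).
Continuing from each remaining unvisited element yields (A D G F B E C I H).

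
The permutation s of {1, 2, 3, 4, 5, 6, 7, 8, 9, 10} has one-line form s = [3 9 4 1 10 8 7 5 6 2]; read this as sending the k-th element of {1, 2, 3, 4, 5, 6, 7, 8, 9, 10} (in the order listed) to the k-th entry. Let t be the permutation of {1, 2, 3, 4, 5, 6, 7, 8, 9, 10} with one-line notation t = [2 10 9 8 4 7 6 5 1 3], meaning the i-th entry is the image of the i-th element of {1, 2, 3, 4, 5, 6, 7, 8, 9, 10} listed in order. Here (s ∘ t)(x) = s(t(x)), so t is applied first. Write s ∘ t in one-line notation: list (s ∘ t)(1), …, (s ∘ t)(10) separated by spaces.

9 2 6 5 1 7 8 10 3 4

For each element, apply t then s: 1 → 2 → 9; 2 → 10 → 2; 3 → 9 → 6; 4 → 8 → 5; 5 → 4 → 1; 6 → 7 → 7; 7 → 6 → 8; 8 → 5 → 10; 9 → 1 → 3; 10 → 3 → 4.
Collecting the images, s ∘ t = [9 2 6 5 1 7 8 10 3 4].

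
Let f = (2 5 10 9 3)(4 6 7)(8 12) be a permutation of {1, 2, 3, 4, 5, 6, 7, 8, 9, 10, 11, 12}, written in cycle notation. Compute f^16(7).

4

7 lies in the 3-cycle (4 6 7).
On a 3-cycle, f^3 is the identity, so f^16 = f^1 there (16 ≡ 1 mod 3).
Advancing 1 step from 7: 7 → 4.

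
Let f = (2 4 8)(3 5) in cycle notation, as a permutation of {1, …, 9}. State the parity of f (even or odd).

The cycle lengths are 3, 2, 1, 1, 1, 1.
A cycle of length ℓ contributes ℓ−1 transpositions, so f is a product of 2 + 1 = 3 transpositions — odd.

odd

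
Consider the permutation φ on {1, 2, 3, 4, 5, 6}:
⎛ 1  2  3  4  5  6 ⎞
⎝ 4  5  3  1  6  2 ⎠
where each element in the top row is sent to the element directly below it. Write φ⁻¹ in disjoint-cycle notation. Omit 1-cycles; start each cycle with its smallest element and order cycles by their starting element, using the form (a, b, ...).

(1, 4)(2, 6, 5)

First write φ in disjoint cycles: (1, 4)(2, 5, 6).
The inverse reverses every cycle; in canonical form, φ⁻¹ = (1, 4)(2, 6, 5).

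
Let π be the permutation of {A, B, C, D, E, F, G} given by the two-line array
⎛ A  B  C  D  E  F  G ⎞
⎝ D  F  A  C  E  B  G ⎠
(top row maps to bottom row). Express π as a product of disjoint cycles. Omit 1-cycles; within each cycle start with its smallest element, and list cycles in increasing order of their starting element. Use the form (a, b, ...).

From A: A → D → C → A, closing the cycle (A, D, C).
Repeating from the next unused element and collecting all non-trivial cycles gives (A, D, C)(B, F).

(A, D, C)(B, F)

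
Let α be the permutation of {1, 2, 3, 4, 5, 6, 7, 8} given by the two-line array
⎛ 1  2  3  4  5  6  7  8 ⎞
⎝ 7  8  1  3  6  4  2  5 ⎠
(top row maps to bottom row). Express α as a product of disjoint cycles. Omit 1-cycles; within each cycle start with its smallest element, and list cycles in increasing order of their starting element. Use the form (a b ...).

Iterating α from 1 gives 1 → 7 → 2 → 8 → 5 → 6 → 4 → 3 → 1; that is the 8-cycle (1 7 2 8 5 6 4 3).
Continuing from each remaining unvisited element yields (1 7 2 8 5 6 4 3).

(1 7 2 8 5 6 4 3)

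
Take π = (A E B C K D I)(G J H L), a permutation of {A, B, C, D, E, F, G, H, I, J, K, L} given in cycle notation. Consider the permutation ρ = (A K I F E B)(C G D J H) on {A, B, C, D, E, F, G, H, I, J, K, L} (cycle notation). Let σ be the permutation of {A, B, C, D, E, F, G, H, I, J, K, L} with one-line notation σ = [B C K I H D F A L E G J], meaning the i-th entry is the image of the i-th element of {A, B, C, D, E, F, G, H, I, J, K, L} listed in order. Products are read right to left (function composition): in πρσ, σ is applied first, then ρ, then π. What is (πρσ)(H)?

D

(πρσ)(H) = π(ρ(σ(H))). σ(H) = A, then ρ(A) = K, then π(K) = D, so the result is D.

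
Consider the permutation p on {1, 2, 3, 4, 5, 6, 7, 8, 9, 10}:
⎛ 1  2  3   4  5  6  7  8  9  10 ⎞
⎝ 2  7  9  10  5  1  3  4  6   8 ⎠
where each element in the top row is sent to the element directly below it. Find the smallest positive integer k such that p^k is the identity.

The disjoint-cycle form of p has cycle lengths 6, 3, 1.
The order is lcm(6, 3) = 6.

6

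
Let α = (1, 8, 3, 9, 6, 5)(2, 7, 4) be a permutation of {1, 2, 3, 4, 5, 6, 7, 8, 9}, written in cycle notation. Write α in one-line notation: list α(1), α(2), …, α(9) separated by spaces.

8 7 9 2 1 5 4 3 6

Reading each image from the cycles: 1→8, 2→7, 3→9, 4→2, 5→1, 6→5, 7→4, 8→3, 9→6.
Listing these in domain order gives 8 7 9 2 1 5 4 3 6.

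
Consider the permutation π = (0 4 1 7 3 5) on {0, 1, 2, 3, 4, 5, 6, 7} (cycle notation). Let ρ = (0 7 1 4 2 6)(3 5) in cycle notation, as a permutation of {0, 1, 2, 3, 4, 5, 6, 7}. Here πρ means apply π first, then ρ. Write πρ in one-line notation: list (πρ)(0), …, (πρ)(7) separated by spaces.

2 1 6 3 4 7 0 5

(πρ)(x) = ρ(π(x)). Computing each image: ρ(π(0)) = ρ(4) = 2, ρ(π(1)) = ρ(7) = 1, ρ(π(2)) = ρ(2) = 6, ρ(π(3)) = ρ(5) = 3, ρ(π(4)) = ρ(1) = 4, ρ(π(5)) = ρ(0) = 7, ρ(π(6)) = ρ(6) = 0, ρ(π(7)) = ρ(3) = 5.
Hence πρ = [2 1 6 3 4 7 0 5].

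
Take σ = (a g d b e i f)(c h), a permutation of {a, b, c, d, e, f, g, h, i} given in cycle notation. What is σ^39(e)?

e lies in the 7-cycle (a g d b e i f).
Since the cycle has length 7, σ^39 acts on it the same as σ^4 (39 mod 7 = 4).
Advancing 4 steps from e: e → i → f → a → g.

g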